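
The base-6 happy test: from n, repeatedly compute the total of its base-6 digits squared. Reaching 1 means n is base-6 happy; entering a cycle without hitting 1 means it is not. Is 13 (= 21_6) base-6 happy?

not base-6 happy

13 = (2,1)_6 → 5
5 = (5)_6 → 25
25 = (4,1)_6 → 17
17 = (2,5)_6 → 29
29 = (4,5)_6 → 41
41 = (1,0,5)_6 → 26
26 = (4,2)_6 → 20
20 = (3,2)_6 → 13  — 13 already seen; the sequence cycles without reaching 1.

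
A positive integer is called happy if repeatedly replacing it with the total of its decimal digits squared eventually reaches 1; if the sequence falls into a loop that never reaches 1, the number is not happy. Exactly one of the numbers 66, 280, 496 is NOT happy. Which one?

66

66: 66 → 72 → 53 → 34 → 25 → 29 → 85 → 89 → 145 → 42 → 20 → 4 → 16 → 37 → 58 → 89  — repeats 89 (not happy)
280: 280 → 68 → 100 → 1  — reaches 1 (happy)
496: 496 → 133 → 19 → 82 → 68 → 100 → 1  — reaches 1 (happy)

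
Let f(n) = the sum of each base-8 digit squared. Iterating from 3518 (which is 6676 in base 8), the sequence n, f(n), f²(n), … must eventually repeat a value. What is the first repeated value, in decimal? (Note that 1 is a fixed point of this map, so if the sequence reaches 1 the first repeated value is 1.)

52

3518 = (6,6,7,6)_8 → 6² + 6² + 7² + 6² = 157
157 = (2,3,5)_8 → 2² + 3² + 5² = 38
38 = (4,6)_8 → 4² + 6² = 52
52 = (6,4)_8 → 6² + 4² = 52  — 52 already appeared earlier.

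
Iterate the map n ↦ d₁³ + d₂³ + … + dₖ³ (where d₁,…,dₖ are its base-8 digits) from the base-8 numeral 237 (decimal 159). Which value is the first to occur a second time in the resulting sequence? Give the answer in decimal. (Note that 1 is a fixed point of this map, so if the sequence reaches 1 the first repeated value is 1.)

476

159 = (2,3,7)_8 → 2³ + 3³ + 7³ = 378
378 = (5,7,2)_8 → 5³ + 7³ + 2³ = 476
476 = (7,3,4)_8 → 7³ + 3³ + 4³ = 434
434 = (6,6,2)_8 → 6³ + 6³ + 2³ = 440
440 = (6,7,0)_8 → 6³ + 7³ + 0³ = 559
559 = (1,0,5,7)_8 → 1³ + 0³ + 5³ + 7³ = 469
469 = (7,2,5)_8 → 7³ + 2³ + 5³ = 476  — 476 already appeared earlier.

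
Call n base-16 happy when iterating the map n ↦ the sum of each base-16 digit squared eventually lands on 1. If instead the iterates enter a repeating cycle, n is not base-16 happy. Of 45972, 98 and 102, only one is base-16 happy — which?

98

45972: 45972 → 227 → 205 → 313 → 91 → 146 → 85 → 50 → 13 → 169 → 181 → 146  — repeats 146 (not base-16 happy)
98: 98 → 40 → 68 → 32 → 4 → 16 → 1  — reaches 1 (base-16 happy)
102: 102 → 72 → 80 → 25 → 82 → 29 → 170 → 200 → 208 → 169 → 181 → 146 → 85 → 50 → 13 → 169  — repeats 169 (not base-16 happy)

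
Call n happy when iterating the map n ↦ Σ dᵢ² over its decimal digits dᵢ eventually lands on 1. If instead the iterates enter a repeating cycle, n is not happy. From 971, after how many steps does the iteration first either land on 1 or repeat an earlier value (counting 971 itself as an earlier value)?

971 → 9² + 7² + 1² = 81 + 49 + 1 = 131
131 → 1² + 3² + 1² = 1 + 9 + 1 = 11
11 → 1² + 1² = 1 + 1 = 2
2 → 2² = 4
4 → 4² = 16
16 → 1² + 6² = 1 + 36 = 37
37 → 3² + 7² = 9 + 49 = 58
58 → 5² + 8² = 25 + 64 = 89
89 → 8² + 9² = 64 + 81 = 145
145 → 1² + 4² + 5² = 1 + 16 + 25 = 42
42 → 4² + 2² = 16 + 4 = 20
20 → 2² + 0² = 4 + 0 = 4  — 4 repeats.
That took 12 steps.

12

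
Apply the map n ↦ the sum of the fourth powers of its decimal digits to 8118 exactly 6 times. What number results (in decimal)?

8118 → 8⁴ + 1⁴ + 1⁴ + 8⁴ = 8194
8194 → 8⁴ + 1⁴ + 9⁴ + 4⁴ = 10914
10914 → 1⁴ + 0⁴ + 9⁴ + 1⁴ + 4⁴ = 6819
6819 → 6⁴ + 8⁴ + 1⁴ + 9⁴ = 11954
11954 → 1⁴ + 1⁴ + 9⁴ + 5⁴ + 4⁴ = 7444
7444 → 7⁴ + 4⁴ + 4⁴ + 4⁴ = 3169

3169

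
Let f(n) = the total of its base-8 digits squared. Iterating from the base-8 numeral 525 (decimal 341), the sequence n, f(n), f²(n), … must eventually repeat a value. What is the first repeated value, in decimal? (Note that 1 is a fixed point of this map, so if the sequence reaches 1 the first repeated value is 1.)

341 = (5,2,5)_8 → 54
54 = (6,6)_8 → 72
72 = (1,1,0)_8 → 2
2 = (2)_8 → 4
4 = (4)_8 → 16
16 = (2,0)_8 → 4  — 4 already appeared earlier.

4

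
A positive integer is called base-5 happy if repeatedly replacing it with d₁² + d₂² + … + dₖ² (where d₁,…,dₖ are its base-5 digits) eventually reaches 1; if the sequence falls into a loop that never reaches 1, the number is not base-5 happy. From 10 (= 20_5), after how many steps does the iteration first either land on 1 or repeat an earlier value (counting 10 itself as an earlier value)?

3

10 = (2,0)_5 → 2² + 0² = 4 + 0 = 4
4 = (4)_5 → 4² = 16
16 = (3,1)_5 → 3² + 1² = 9 + 1 = 10  — 10 repeats.
That took 3 steps.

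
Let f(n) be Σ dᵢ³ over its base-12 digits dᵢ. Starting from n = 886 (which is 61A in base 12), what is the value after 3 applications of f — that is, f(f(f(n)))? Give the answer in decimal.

368

886 = (6,1,10)_12 → 6³ + 1³ + 10³ = 1217
1217 = (8,5,5)_12 → 8³ + 5³ + 5³ = 762
762 = (5,3,6)_12 → 5³ + 3³ + 6³ = 368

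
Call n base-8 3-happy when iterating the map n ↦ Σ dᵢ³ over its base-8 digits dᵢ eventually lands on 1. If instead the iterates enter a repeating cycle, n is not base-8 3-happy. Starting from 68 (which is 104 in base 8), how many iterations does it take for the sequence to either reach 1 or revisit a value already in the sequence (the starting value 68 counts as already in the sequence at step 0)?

4

68 = (1,0,4)_8 → 1³ + 0³ + 4³ = 65
65 = (1,0,1)_8 → 1³ + 0³ + 1³ = 2
2 = (2)_8 → 2³ = 8
8 = (1,0)_8 → 1³ + 0³ = 1  — reached 1.
That took 4 steps.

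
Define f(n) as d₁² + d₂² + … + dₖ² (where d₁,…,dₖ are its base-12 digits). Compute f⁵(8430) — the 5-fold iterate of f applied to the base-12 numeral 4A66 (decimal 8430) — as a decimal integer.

5

8430 = (4,10,6,6)_12 → 4² + 10² + 6² + 6² = 188
188 = (1,3,8)_12 → 1² + 3² + 8² = 74
74 = (6,2)_12 → 6² + 2² = 40
40 = (3,4)_12 → 3² + 4² = 25
25 = (2,1)_12 → 2² + 1² = 5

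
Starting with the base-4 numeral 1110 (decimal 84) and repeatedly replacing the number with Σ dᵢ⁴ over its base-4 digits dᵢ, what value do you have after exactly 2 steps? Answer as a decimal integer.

84 = (1,1,1,0)_4 → 3
3 = (3)_4 → 81

81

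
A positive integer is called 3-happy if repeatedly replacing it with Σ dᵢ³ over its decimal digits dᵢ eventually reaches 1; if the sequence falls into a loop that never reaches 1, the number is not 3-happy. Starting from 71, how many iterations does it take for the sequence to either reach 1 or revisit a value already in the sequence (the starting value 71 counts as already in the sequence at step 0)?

9

71 → 7³ + 1³ = 343 + 1 = 344
344 → 3³ + 4³ + 4³ = 27 + 64 + 64 = 155
155 → 1³ + 5³ + 5³ = 1 + 125 + 125 = 251
251 → 2³ + 5³ + 1³ = 8 + 125 + 1 = 134
134 → 1³ + 3³ + 4³ = 1 + 27 + 64 = 92
92 → 9³ + 2³ = 729 + 8 = 737
737 → 7³ + 3³ + 7³ = 343 + 27 + 343 = 713
713 → 7³ + 1³ + 3³ = 343 + 1 + 27 = 371
371 → 3³ + 7³ + 1³ = 27 + 343 + 1 = 371  — 371 repeats.
That took 9 steps.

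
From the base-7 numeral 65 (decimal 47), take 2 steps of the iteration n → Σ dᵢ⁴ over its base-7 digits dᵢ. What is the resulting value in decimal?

963

47 = (6,5)_7 → 6⁴ + 5⁴ = 1921
1921 = (5,4,1,3)_7 → 5⁴ + 4⁴ + 1⁴ + 3⁴ = 963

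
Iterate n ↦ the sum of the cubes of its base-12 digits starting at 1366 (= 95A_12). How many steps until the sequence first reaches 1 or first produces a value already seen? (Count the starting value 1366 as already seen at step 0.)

11

1366 = (9,5,10)_12 → 9³ + 5³ + 10³ = 729 + 125 + 1000 = 1854
1854 = (1,0,10,6)_12 → 1³ + 0³ + 10³ + 6³ = 1 + 0 + 1000 + 216 = 1217
1217 = (8,5,5)_12 → 8³ + 5³ + 5³ = 512 + 125 + 125 = 762
762 = (5,3,6)_12 → 5³ + 3³ + 6³ = 125 + 27 + 216 = 368
368 = (2,6,8)_12 → 2³ + 6³ + 8³ = 8 + 216 + 512 = 736
736 = (5,1,4)_12 → 5³ + 1³ + 4³ = 125 + 1 + 64 = 190
190 = (1,3,10)_12 → 1³ + 3³ + 10³ = 1 + 27 + 1000 = 1028
1028 = (7,1,8)_12 → 7³ + 1³ + 8³ = 343 + 1 + 512 = 856
856 = (5,11,4)_12 → 5³ + 11³ + 4³ = 125 + 1331 + 64 = 1520
1520 = (10,6,8)_12 → 10³ + 6³ + 8³ = 1000 + 216 + 512 = 1728
1728 = (1,0,0,0)_12 → 1³ + 0³ + 0³ + 0³ = 1 + 0 + 0 + 0 = 1  — reached 1.
That took 11 steps.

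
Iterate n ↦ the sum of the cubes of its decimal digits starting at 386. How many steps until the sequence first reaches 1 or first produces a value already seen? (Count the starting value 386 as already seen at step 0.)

386 → 755
755 → 593
593 → 881
881 → 1025
1025 → 134
134 → 92
92 → 737
737 → 713
713 → 371
371 → 371  — 371 repeats.
That took 10 steps.

10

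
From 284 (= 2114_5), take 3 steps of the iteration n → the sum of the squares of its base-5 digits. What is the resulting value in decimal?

16

284 = (2,1,1,4)_5 → 2² + 1² + 1² + 4² = 4 + 1 + 1 + 16 = 22
22 = (4,2)_5 → 4² + 2² = 16 + 4 = 20
20 = (4,0)_5 → 4² + 0² = 16 + 0 = 16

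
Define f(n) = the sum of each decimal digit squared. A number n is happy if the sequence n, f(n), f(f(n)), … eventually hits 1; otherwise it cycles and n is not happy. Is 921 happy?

921 → 9² + 2² + 1² = 81 + 4 + 1 = 86
86 → 8² + 6² = 64 + 36 = 100
100 → 1² + 0² + 0² = 1 + 0 + 0 = 1  — reached 1.

happy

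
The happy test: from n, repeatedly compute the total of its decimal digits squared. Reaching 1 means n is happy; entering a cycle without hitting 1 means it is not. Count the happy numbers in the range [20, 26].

1

20: 20 → 4 → 16 → 37 → 58 → 89 → 145 → 42 → 20  (repeats 20)
21: 21 → 5 → 25 → 29 → 85 → 89 → 145 → 42 → 20 → 4 → 16 → 37 → 58 → 89  (repeats 89)
22: 22 → 8 → 64 → 52 → 29 → 85 → 89 → 145 → 42 → 20 → 4 → 16 → 37 → 58 → 89  (repeats 89)
23: 23 → 13 → 10 → 1  (reaches 1)
24: 24 → 20 → 4 → 16 → 37 → 58 → 89 → 145 → 42 → 20  (repeats 20)
25: 25 → 29 → 85 → 89 → 145 → 42 → 20 → 4 → 16 → 37 → 58 → 89  (repeats 89)
26: 26 → 40 → 16 → 37 → 58 → 89 → 145 → 42 → 20 → 4 → 16  (repeats 16)
happy: 23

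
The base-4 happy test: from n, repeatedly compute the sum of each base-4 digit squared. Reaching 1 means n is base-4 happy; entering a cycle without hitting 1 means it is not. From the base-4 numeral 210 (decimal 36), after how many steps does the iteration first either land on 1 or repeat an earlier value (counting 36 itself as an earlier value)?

36 = (2,1,0)_4 → 2² + 1² + 0² = 5
5 = (1,1)_4 → 1² + 1² = 2
2 = (2)_4 → 2² = 4
4 = (1,0)_4 → 1² + 0² = 1  — reached 1.
That took 4 steps.

4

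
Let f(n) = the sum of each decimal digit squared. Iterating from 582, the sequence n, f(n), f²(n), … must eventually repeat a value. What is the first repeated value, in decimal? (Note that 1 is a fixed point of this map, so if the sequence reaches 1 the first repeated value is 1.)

582 → 5² + 8² + 2² = 25 + 64 + 4 = 93
93 → 9² + 3² = 81 + 9 = 90
90 → 9² + 0² = 81 + 0 = 81
81 → 8² + 1² = 64 + 1 = 65
65 → 6² + 5² = 36 + 25 = 61
61 → 6² + 1² = 36 + 1 = 37
37 → 3² + 7² = 9 + 49 = 58
58 → 5² + 8² = 25 + 64 = 89
89 → 8² + 9² = 64 + 81 = 145
145 → 1² + 4² + 5² = 1 + 16 + 25 = 42
42 → 4² + 2² = 16 + 4 = 20
20 → 2² + 0² = 4 + 0 = 4
4 → 4² = 16
16 → 1² + 6² = 1 + 36 = 37  — 37 already appeared earlier.

37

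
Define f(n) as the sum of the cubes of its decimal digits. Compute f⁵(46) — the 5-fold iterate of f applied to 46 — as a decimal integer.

46 → 4³ + 6³ = 280
280 → 2³ + 8³ + 0³ = 520
520 → 5³ + 2³ + 0³ = 133
133 → 1³ + 3³ + 3³ = 55
55 → 5³ + 5³ = 250

250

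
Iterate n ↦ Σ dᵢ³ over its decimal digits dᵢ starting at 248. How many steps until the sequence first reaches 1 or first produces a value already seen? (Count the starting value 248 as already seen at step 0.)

11

248 → 2³ + 4³ + 8³ = 8 + 64 + 512 = 584
584 → 5³ + 8³ + 4³ = 125 + 512 + 64 = 701
701 → 7³ + 0³ + 1³ = 343 + 0 + 1 = 344
344 → 3³ + 4³ + 4³ = 27 + 64 + 64 = 155
155 → 1³ + 5³ + 5³ = 1 + 125 + 125 = 251
251 → 2³ + 5³ + 1³ = 8 + 125 + 1 = 134
134 → 1³ + 3³ + 4³ = 1 + 27 + 64 = 92
92 → 9³ + 2³ = 729 + 8 = 737
737 → 7³ + 3³ + 7³ = 343 + 27 + 343 = 713
713 → 7³ + 1³ + 3³ = 343 + 1 + 27 = 371
371 → 3³ + 7³ + 1³ = 27 + 343 + 1 = 371  — 371 repeats.
That took 11 steps.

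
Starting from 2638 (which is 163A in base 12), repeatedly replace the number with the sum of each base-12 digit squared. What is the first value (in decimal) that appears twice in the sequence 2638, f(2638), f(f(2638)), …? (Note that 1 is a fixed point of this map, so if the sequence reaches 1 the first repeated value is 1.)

2638 = (1,6,3,10)_12 → 1² + 6² + 3² + 10² = 1 + 36 + 9 + 100 = 146
146 = (1,0,2)_12 → 1² + 0² + 2² = 1 + 0 + 4 = 5
5 = (5)_12 → 5² = 25
25 = (2,1)_12 → 2² + 1² = 4 + 1 = 5  — 5 already appeared earlier.

5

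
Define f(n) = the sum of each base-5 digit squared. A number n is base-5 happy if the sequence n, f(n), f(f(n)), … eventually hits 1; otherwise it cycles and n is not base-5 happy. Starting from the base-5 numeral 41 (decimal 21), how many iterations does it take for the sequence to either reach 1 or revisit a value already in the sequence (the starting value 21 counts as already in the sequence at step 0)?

21 = (4,1)_5 → 17
17 = (3,2)_5 → 13
13 = (2,3)_5 → 13  — 13 repeats.
That took 3 steps.

3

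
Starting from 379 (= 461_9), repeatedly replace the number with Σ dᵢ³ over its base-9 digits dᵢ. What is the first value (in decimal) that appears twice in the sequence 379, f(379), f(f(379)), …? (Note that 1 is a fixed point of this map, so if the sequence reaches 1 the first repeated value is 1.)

379 = (4,6,1)_9 → 281
281 = (3,4,2)_9 → 99
99 = (1,2,0)_9 → 9
9 = (1,0)_9 → 1  — reached the fixed point 1.
1 → 1, so 1 is the first repeated value.

1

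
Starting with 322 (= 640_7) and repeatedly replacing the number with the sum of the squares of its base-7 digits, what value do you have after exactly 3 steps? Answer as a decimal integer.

322 = (6,4,0)_7 → 52
52 = (1,0,3)_7 → 10
10 = (1,3)_7 → 10

10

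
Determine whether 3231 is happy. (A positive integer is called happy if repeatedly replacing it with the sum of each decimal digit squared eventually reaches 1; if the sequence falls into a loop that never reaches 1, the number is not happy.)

happy

3231 → 23
23 → 13
13 → 10
10 → 1  — reached 1.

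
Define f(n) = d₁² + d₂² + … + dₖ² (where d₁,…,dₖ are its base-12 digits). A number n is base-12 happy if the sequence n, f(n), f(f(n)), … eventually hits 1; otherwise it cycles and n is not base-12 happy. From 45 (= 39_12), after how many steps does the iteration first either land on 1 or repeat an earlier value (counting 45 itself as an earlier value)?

45 = (3,9)_12 → 3² + 9² = 90
90 = (7,6)_12 → 7² + 6² = 85
85 = (7,1)_12 → 7² + 1² = 50
50 = (4,2)_12 → 4² + 2² = 20
20 = (1,8)_12 → 1² + 8² = 65
65 = (5,5)_12 → 5² + 5² = 50  — 50 repeats.
That took 6 steps.

6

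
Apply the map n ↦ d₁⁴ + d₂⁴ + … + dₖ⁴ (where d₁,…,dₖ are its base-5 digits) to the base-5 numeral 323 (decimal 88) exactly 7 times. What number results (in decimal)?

88 = (3,2,3)_5 → 178
178 = (1,2,0,3)_5 → 98
98 = (3,4,3)_5 → 418
418 = (3,1,3,3)_5 → 244
244 = (1,4,3,4)_5 → 594
594 = (4,3,3,4)_5 → 674
674 = (1,0,1,4,4)_5 → 514

514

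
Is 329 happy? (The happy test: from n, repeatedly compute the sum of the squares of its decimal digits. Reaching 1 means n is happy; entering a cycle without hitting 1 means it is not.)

329 → 3² + 2² + 9² = 94
94 → 9² + 4² = 97
97 → 9² + 7² = 130
130 → 1² + 3² + 0² = 10
10 → 1² + 0² = 1  — reached 1.

happy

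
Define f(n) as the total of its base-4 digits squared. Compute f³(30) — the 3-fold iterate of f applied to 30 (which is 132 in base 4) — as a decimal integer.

30 = (1,3,2)_4 → 1² + 3² + 2² = 14
14 = (3,2)_4 → 3² + 2² = 13
13 = (3,1)_4 → 3² + 1² = 10

10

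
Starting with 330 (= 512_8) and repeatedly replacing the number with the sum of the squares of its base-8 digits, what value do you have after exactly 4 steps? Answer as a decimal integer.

40

330 = (5,1,2)_8 → 5² + 1² + 2² = 25 + 1 + 4 = 30
30 = (3,6)_8 → 3² + 6² = 9 + 36 = 45
45 = (5,5)_8 → 5² + 5² = 25 + 25 = 50
50 = (6,2)_8 → 6² + 2² = 36 + 4 = 40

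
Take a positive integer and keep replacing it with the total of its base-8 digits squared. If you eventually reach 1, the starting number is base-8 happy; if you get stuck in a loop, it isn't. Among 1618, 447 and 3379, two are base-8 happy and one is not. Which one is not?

1618: 1618 → 18 → 8 → 1  — reaches 1 (base-8 happy)
447: 447 → 134 → 40 → 25 → 10 → 5 → 25  — repeats 25 (not base-8 happy)
3379: 3379 → 97 → 18 → 8 → 1  — reaches 1 (base-8 happy)

447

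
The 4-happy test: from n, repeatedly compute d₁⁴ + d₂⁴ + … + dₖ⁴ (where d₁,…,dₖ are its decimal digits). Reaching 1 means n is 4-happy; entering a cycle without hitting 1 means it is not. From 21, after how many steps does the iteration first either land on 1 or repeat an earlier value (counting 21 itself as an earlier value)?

21 → 2⁴ + 1⁴ = 17
17 → 1⁴ + 7⁴ = 2402
2402 → 2⁴ + 4⁴ + 0⁴ + 2⁴ = 288
288 → 2⁴ + 8⁴ + 8⁴ = 8208
8208 → 8⁴ + 2⁴ + 0⁴ + 8⁴ = 8208  — 8208 repeats.
That took 5 steps.

5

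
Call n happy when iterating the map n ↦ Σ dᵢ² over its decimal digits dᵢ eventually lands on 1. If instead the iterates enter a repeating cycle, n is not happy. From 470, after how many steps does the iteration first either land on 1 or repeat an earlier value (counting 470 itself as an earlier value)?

11

470 → 65
65 → 61
61 → 37
37 → 58
58 → 89
89 → 145
145 → 42
42 → 20
20 → 4
4 → 16
16 → 37  — 37 repeats.
That took 11 steps.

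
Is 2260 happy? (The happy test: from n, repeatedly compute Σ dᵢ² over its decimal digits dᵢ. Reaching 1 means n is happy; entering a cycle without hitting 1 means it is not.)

2260 → 2² + 2² + 6² + 0² = 44
44 → 4² + 4² = 32
32 → 3² + 2² = 13
13 → 1² + 3² = 10
10 → 1² + 0² = 1  — reached 1.

happy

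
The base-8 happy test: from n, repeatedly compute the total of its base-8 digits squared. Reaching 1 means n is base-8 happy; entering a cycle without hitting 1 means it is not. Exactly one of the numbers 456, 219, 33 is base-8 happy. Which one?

456: 456 → 50 → 40 → 25 → 10 → 5 → 25  — repeats 25 (not base-8 happy)
219: 219 → 27 → 18 → 8 → 1  — reaches 1 (base-8 happy)
33: 33 → 17 → 5 → 25 → 10 → 5  — repeats 5 (not base-8 happy)

219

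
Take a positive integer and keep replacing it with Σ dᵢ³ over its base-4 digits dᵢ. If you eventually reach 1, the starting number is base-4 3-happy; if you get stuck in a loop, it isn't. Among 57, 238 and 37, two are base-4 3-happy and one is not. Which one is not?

57: 57 → 36 → 9 → 9  — repeats 9 (not base-4 3-happy)
238: 238 → 70 → 10 → 16 → 1  — reaches 1 (base-4 3-happy)
37: 37 → 10 → 16 → 1  — reaches 1 (base-4 3-happy)

57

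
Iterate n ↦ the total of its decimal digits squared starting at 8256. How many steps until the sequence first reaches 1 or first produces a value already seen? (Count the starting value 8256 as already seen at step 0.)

8256 → 8² + 2² + 5² + 6² = 64 + 4 + 25 + 36 = 129
129 → 1² + 2² + 9² = 1 + 4 + 81 = 86
86 → 8² + 6² = 64 + 36 = 100
100 → 1² + 0² + 0² = 1 + 0 + 0 = 1  — reached 1.
That took 4 steps.

4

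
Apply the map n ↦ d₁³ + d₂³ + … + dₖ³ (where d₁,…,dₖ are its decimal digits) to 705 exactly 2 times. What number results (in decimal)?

792

705 → 7³ + 0³ + 5³ = 343 + 0 + 125 = 468
468 → 4³ + 6³ + 8³ = 64 + 216 + 512 = 792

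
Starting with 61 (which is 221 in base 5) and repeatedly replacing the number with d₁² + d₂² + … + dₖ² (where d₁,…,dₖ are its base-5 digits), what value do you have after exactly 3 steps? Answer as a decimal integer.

13

61 = (2,2,1)_5 → 2² + 2² + 1² = 9
9 = (1,4)_5 → 1² + 4² = 17
17 = (3,2)_5 → 3² + 2² = 13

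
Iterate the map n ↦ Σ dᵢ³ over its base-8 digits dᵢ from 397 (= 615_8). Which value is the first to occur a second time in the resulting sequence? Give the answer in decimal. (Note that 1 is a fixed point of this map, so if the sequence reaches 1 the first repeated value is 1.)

559

397 = (6,1,5)_8 → 6³ + 1³ + 5³ = 342
342 = (5,2,6)_8 → 5³ + 2³ + 6³ = 349
349 = (5,3,5)_8 → 5³ + 3³ + 5³ = 277
277 = (4,2,5)_8 → 4³ + 2³ + 5³ = 197
197 = (3,0,5)_8 → 3³ + 0³ + 5³ = 152
152 = (2,3,0)_8 → 2³ + 3³ + 0³ = 35
35 = (4,3)_8 → 4³ + 3³ = 91
91 = (1,3,3)_8 → 1³ + 3³ + 3³ = 55
55 = (6,7)_8 → 6³ + 7³ = 559
559 = (1,0,5,7)_8 → 1³ + 0³ + 5³ + 7³ = 469
469 = (7,2,5)_8 → 7³ + 2³ + 5³ = 476
476 = (7,3,4)_8 → 7³ + 3³ + 4³ = 434
434 = (6,6,2)_8 → 6³ + 6³ + 2³ = 440
440 = (6,7,0)_8 → 6³ + 7³ + 0³ = 559  — 559 already appeared earlier.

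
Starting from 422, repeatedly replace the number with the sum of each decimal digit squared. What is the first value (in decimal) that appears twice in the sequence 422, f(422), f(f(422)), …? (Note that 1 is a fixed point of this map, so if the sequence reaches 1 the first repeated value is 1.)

20

422 → 24
24 → 20
20 → 4
4 → 16
16 → 37
37 → 58
58 → 89
89 → 145
145 → 42
42 → 20  — 20 already appeared earlier.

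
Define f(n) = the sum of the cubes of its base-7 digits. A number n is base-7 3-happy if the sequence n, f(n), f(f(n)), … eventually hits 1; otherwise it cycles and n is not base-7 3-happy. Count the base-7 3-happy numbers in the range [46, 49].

1

46: 46 → 280 → 250 → 250  (repeats 250)
47: 47 → 341 → 557 → 137 → 197 → 65 → 17 → 35 → 125 → 251 → 341  (repeats 341)
48: 48 → 432 → 252 → 126 → 72 → 36 → 126  (repeats 126)
49: 49 → 1  (reaches 1)
base-7 3-happy: 49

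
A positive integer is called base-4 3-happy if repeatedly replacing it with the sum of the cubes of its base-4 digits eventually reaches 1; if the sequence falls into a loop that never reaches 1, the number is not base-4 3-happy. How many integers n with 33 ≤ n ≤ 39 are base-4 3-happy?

33: 33 → 9 → 9  (repeats 9)
34: 34 → 16 → 1  (reaches 1)
35: 35 → 35  (repeats 35)
36: 36 → 9 → 9  (repeats 9)
37: 37 → 10 → 16 → 1  (reaches 1)
38: 38 → 17 → 2 → 8 → 8  (repeats 8)
39: 39 → 36 → 9 → 9  (repeats 9)
base-4 3-happy: 34, 37

2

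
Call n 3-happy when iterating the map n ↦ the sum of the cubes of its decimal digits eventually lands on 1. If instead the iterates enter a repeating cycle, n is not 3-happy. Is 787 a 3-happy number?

3-happy

787 → 7³ + 8³ + 7³ = 1198
1198 → 1³ + 1³ + 9³ + 8³ = 1243
1243 → 1³ + 2³ + 4³ + 3³ = 100
100 → 1³ + 0³ + 0³ = 1  — reached 1.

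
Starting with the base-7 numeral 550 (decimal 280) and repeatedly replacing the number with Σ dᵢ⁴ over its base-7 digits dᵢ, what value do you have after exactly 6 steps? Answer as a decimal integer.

280 = (5,5,0)_7 → 5⁴ + 5⁴ + 0⁴ = 1250
1250 = (3,4,3,4)_7 → 3⁴ + 4⁴ + 3⁴ + 4⁴ = 674
674 = (1,6,5,2)_7 → 1⁴ + 6⁴ + 5⁴ + 2⁴ = 1938
1938 = (5,4,3,6)_7 → 5⁴ + 4⁴ + 3⁴ + 6⁴ = 2258
2258 = (6,4,0,4)_7 → 6⁴ + 4⁴ + 0⁴ + 4⁴ = 1808
1808 = (5,1,6,2)_7 → 5⁴ + 1⁴ + 6⁴ + 2⁴ = 1938

1938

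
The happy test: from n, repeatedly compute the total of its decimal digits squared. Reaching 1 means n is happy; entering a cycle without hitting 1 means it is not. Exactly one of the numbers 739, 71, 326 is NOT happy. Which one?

71

739: 739 → 139 → 91 → 82 → 68 → 100 → 1  — reaches 1 (happy)
71: 71 → 50 → 25 → 29 → 85 → 89 → 145 → 42 → 20 → 4 → 16 → 37 → 58 → 89  — repeats 89 (not happy)
326: 326 → 49 → 97 → 130 → 10 → 1  — reaches 1 (happy)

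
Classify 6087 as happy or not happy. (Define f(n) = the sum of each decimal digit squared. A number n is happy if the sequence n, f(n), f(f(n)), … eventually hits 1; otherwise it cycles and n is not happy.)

not happy

6087 → 6² + 0² + 8² + 7² = 149
149 → 1² + 4² + 9² = 98
98 → 9² + 8² = 145
145 → 1² + 4² + 5² = 42
42 → 4² + 2² = 20
20 → 2² + 0² = 4
4 → 4² = 16
16 → 1² + 6² = 37
37 → 3² + 7² = 58
58 → 5² + 8² = 89
89 → 8² + 9² = 145  — 145 already seen; the sequence cycles without reaching 1.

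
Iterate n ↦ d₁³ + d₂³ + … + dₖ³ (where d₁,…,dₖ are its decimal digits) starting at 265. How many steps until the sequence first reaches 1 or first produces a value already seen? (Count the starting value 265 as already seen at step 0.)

7

265 → 2³ + 6³ + 5³ = 8 + 216 + 125 = 349
349 → 3³ + 4³ + 9³ = 27 + 64 + 729 = 820
820 → 8³ + 2³ + 0³ = 512 + 8 + 0 = 520
520 → 5³ + 2³ + 0³ = 125 + 8 + 0 = 133
133 → 1³ + 3³ + 3³ = 1 + 27 + 27 = 55
55 → 5³ + 5³ = 125 + 125 = 250
250 → 2³ + 5³ + 0³ = 8 + 125 + 0 = 133  — 133 repeats.
That took 7 steps.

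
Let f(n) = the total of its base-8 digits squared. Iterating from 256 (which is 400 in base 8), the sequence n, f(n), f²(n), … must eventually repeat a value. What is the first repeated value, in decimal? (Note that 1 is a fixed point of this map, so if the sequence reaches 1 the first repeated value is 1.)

16

256 = (4,0,0)_8 → 4² + 0² + 0² = 16
16 = (2,0)_8 → 2² + 0² = 4
4 = (4)_8 → 4² = 16  — 16 already appeared earlier.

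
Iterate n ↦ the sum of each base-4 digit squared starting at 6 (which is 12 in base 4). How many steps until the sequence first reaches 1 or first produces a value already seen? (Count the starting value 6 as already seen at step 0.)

6 = (1,2)_4 → 1² + 2² = 5
5 = (1,1)_4 → 1² + 1² = 2
2 = (2)_4 → 2² = 4
4 = (1,0)_4 → 1² + 0² = 1  — reached 1.
That took 4 steps.

4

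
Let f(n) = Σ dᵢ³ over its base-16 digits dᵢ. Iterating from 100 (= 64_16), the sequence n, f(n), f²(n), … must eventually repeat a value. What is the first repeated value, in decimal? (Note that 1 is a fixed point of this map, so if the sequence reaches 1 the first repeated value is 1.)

100 = (6,4)_16 → 6³ + 4³ = 280
280 = (1,1,8)_16 → 1³ + 1³ + 8³ = 514
514 = (2,0,2)_16 → 2³ + 0³ + 2³ = 16
16 = (1,0)_16 → 1³ + 0³ = 1  — reached the fixed point 1.
1 → 1, so 1 is the first repeated value.

1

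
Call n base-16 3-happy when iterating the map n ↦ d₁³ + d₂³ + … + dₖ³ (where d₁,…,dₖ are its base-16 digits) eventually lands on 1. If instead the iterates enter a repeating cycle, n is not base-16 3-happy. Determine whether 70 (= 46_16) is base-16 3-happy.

base-16 3-happy

70 = (4,6)_16 → 4³ + 6³ = 280
280 = (1,1,8)_16 → 1³ + 1³ + 8³ = 514
514 = (2,0,2)_16 → 2³ + 0³ + 2³ = 16
16 = (1,0)_16 → 1³ + 0³ = 1  — reached 1.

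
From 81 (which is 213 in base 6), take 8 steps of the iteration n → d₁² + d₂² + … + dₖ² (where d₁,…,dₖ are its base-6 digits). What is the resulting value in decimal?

81 = (2,1,3)_6 → 2² + 1² + 3² = 14
14 = (2,2)_6 → 2² + 2² = 8
8 = (1,2)_6 → 1² + 2² = 5
5 = (5)_6 → 5² = 25
25 = (4,1)_6 → 4² + 1² = 17
17 = (2,5)_6 → 2² + 5² = 29
29 = (4,5)_6 → 4² + 5² = 41
41 = (1,0,5)_6 → 1² + 0² + 5² = 26

26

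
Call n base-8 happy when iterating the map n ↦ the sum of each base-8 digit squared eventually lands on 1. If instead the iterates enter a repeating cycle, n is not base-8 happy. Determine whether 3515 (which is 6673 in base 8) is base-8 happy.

base-8 happy

3515 = (6,6,7,3)_8 → 6² + 6² + 7² + 3² = 130
130 = (2,0,2)_8 → 2² + 0² + 2² = 8
8 = (1,0)_8 → 1² + 0² = 1  — reached 1.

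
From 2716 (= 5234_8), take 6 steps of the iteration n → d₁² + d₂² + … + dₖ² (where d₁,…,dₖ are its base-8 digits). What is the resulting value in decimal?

2716 = (5,2,3,4)_8 → 5² + 2² + 3² + 4² = 54
54 = (6,6)_8 → 6² + 6² = 72
72 = (1,1,0)_8 → 1² + 1² + 0² = 2
2 = (2)_8 → 2² = 4
4 = (4)_8 → 4² = 16
16 = (2,0)_8 → 2² + 0² = 4

4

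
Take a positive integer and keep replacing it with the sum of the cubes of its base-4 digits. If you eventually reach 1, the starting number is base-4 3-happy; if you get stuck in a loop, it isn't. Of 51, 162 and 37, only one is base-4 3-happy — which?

51: 51 → 54 → 36 → 9 → 9  — repeats 9 (not base-4 3-happy)
162: 162 → 24 → 9 → 9  — repeats 9 (not base-4 3-happy)
37: 37 → 10 → 16 → 1  — reaches 1 (base-4 3-happy)

37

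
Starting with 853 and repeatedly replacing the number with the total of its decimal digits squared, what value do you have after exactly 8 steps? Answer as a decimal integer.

58

853 → 8² + 5² + 3² = 98
98 → 9² + 8² = 145
145 → 1² + 4² + 5² = 42
42 → 4² + 2² = 20
20 → 2² + 0² = 4
4 → 4² = 16
16 → 1² + 6² = 37
37 → 3² + 7² = 58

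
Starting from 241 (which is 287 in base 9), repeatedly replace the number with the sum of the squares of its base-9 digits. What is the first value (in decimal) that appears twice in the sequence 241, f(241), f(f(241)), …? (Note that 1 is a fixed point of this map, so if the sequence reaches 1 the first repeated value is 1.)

241 = (2,8,7)_9 → 2² + 8² + 7² = 4 + 64 + 49 = 117
117 = (1,4,0)_9 → 1² + 4² + 0² = 1 + 16 + 0 = 17
17 = (1,8)_9 → 1² + 8² = 1 + 64 = 65
65 = (7,2)_9 → 7² + 2² = 49 + 4 = 53
53 = (5,8)_9 → 5² + 8² = 25 + 64 = 89
89 = (1,0,8)_9 → 1² + 0² + 8² = 1 + 0 + 64 = 65  — 65 already appeared earlier.

65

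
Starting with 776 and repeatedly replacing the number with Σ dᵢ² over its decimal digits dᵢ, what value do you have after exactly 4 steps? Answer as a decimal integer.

16

776 → 7² + 7² + 6² = 49 + 49 + 36 = 134
134 → 1² + 3² + 4² = 1 + 9 + 16 = 26
26 → 2² + 6² = 4 + 36 = 40
40 → 4² + 0² = 16 + 0 = 16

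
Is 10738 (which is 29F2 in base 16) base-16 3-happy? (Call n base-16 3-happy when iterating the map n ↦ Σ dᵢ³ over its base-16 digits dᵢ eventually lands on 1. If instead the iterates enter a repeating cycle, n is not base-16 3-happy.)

10738 = (2,9,15,2)_16 → 2³ + 9³ + 15³ + 2³ = 4120
4120 = (1,0,1,8)_16 → 1³ + 0³ + 1³ + 8³ = 514
514 = (2,0,2)_16 → 2³ + 0³ + 2³ = 16
16 = (1,0)_16 → 1³ + 0³ = 1  — reached 1.

base-16 3-happy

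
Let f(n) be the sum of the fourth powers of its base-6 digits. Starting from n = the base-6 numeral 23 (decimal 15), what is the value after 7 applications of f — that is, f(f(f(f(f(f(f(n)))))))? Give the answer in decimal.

15 = (2,3)_6 → 2⁴ + 3⁴ = 16 + 81 = 97
97 = (2,4,1)_6 → 2⁴ + 4⁴ + 1⁴ = 16 + 256 + 1 = 273
273 = (1,1,3,3)_6 → 1⁴ + 1⁴ + 3⁴ + 3⁴ = 1 + 1 + 81 + 81 = 164
164 = (4,3,2)_6 → 4⁴ + 3⁴ + 2⁴ = 256 + 81 + 16 = 353
353 = (1,3,4,5)_6 → 1⁴ + 3⁴ + 4⁴ + 5⁴ = 1 + 81 + 256 + 625 = 963
963 = (4,2,4,3)_6 → 4⁴ + 2⁴ + 4⁴ + 3⁴ = 256 + 16 + 256 + 81 = 609
609 = (2,4,5,3)_6 → 2⁴ + 4⁴ + 5⁴ + 3⁴ = 16 + 256 + 625 + 81 = 978

978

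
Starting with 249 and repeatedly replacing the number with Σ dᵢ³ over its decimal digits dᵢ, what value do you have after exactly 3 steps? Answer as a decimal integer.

249 → 2³ + 4³ + 9³ = 8 + 64 + 729 = 801
801 → 8³ + 0³ + 1³ = 512 + 0 + 1 = 513
513 → 5³ + 1³ + 3³ = 125 + 1 + 27 = 153

153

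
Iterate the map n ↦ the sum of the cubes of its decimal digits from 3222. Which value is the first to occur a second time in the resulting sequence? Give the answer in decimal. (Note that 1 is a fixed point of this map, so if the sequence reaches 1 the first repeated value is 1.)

3222 → 3³ + 2³ + 2³ + 2³ = 27 + 8 + 8 + 8 = 51
51 → 5³ + 1³ = 125 + 1 = 126
126 → 1³ + 2³ + 6³ = 1 + 8 + 216 = 225
225 → 2³ + 2³ + 5³ = 8 + 8 + 125 = 141
141 → 1³ + 4³ + 1³ = 1 + 64 + 1 = 66
66 → 6³ + 6³ = 216 + 216 = 432
432 → 4³ + 3³ + 2³ = 64 + 27 + 8 = 99
99 → 9³ + 9³ = 729 + 729 = 1458
1458 → 1³ + 4³ + 5³ + 8³ = 1 + 64 + 125 + 512 = 702
702 → 7³ + 0³ + 2³ = 343 + 0 + 8 = 351
351 → 3³ + 5³ + 1³ = 27 + 125 + 1 = 153
153 → 1³ + 5³ + 3³ = 1 + 125 + 27 = 153  — 153 already appeared earlier.

153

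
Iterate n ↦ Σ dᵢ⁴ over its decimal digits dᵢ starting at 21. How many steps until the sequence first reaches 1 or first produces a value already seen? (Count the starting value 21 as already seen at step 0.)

21 → 2⁴ + 1⁴ = 17
17 → 1⁴ + 7⁴ = 2402
2402 → 2⁴ + 4⁴ + 0⁴ + 2⁴ = 288
288 → 2⁴ + 8⁴ + 8⁴ = 8208
8208 → 8⁴ + 2⁴ + 0⁴ + 8⁴ = 8208  — 8208 repeats.
That took 5 steps.

5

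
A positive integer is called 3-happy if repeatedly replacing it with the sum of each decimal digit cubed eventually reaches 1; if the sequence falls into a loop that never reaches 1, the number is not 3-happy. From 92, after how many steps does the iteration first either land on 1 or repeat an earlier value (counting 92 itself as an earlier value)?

92 → 9³ + 2³ = 737
737 → 7³ + 3³ + 7³ = 713
713 → 7³ + 1³ + 3³ = 371
371 → 3³ + 7³ + 1³ = 371  — 371 repeats.
That took 4 steps.

4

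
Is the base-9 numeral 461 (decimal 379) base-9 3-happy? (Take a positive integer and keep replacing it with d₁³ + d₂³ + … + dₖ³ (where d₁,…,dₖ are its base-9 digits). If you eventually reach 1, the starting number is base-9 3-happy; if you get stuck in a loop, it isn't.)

379 = (4,6,1)_9 → 4³ + 6³ + 1³ = 281
281 = (3,4,2)_9 → 3³ + 4³ + 2³ = 99
99 = (1,2,0)_9 → 1³ + 2³ + 0³ = 9
9 = (1,0)_9 → 1³ + 0³ = 1  — reached 1.

base-9 3-happy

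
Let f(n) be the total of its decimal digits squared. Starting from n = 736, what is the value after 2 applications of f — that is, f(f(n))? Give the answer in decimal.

97

736 → 94
94 → 97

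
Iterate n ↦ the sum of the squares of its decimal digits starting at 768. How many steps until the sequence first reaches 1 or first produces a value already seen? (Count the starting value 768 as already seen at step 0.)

768 → 7² + 6² + 8² = 149
149 → 1² + 4² + 9² = 98
98 → 9² + 8² = 145
145 → 1² + 4² + 5² = 42
42 → 4² + 2² = 20
20 → 2² + 0² = 4
4 → 4² = 16
16 → 1² + 6² = 37
37 → 3² + 7² = 58
58 → 5² + 8² = 89
89 → 8² + 9² = 145  — 145 repeats.
That took 11 steps.

11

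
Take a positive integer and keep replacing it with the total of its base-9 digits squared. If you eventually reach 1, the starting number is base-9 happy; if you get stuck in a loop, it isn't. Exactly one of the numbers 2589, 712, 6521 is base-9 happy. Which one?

2589: 2589 → 125 → 81 → 1  — reaches 1 (base-9 happy)
712: 712 → 114 → 46 → 26 → 68 → 74 → 68  — repeats 68 (not base-9 happy)
6521: 6521 → 169 → 53 → 89 → 65 → 53  — repeats 53 (not base-9 happy)

2589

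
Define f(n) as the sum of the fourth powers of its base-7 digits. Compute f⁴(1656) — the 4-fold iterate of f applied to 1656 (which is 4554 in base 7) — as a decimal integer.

1656 = (4,5,5,4)_7 → 4⁴ + 5⁴ + 5⁴ + 4⁴ = 256 + 625 + 625 + 256 = 1762
1762 = (5,0,6,5)_7 → 5⁴ + 0⁴ + 6⁴ + 5⁴ = 625 + 0 + 1296 + 625 = 2546
2546 = (1,0,2,6,5)_7 → 1⁴ + 0⁴ + 2⁴ + 6⁴ + 5⁴ = 1 + 0 + 16 + 1296 + 625 = 1938
1938 = (5,4,3,6)_7 → 5⁴ + 4⁴ + 3⁴ + 6⁴ = 625 + 256 + 81 + 1296 = 2258

2258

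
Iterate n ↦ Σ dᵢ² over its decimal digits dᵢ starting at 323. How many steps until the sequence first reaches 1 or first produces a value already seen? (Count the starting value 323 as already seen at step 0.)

323 → 3² + 2² + 3² = 22
22 → 2² + 2² = 8
8 → 8² = 64
64 → 6² + 4² = 52
52 → 5² + 2² = 29
29 → 2² + 9² = 85
85 → 8² + 5² = 89
89 → 8² + 9² = 145
145 → 1² + 4² + 5² = 42
42 → 4² + 2² = 20
20 → 2² + 0² = 4
4 → 4² = 16
16 → 1² + 6² = 37
37 → 3² + 7² = 58
58 → 5² + 8² = 89  — 89 repeats.
That took 15 steps.

15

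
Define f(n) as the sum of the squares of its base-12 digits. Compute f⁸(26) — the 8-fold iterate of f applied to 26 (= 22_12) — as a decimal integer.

26 = (2,2)_12 → 8
8 = (8)_12 → 64
64 = (5,4)_12 → 41
41 = (3,5)_12 → 34
34 = (2,10)_12 → 104
104 = (8,8)_12 → 128
128 = (10,8)_12 → 164
164 = (1,1,8)_12 → 66

66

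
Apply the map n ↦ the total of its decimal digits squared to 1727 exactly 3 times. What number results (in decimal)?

1727 → 103
103 → 10
10 → 1

1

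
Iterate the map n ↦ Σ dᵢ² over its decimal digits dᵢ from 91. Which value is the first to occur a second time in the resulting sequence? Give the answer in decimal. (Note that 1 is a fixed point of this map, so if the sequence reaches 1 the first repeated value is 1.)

91 → 9² + 1² = 82
82 → 8² + 2² = 68
68 → 6² + 8² = 100
100 → 1² + 0² + 0² = 1  — reached the fixed point 1.
1 → 1, so 1 is the first repeated value.

1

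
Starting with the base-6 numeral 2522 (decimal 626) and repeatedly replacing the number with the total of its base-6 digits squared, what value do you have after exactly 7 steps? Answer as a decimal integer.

5

626 = (2,5,2,2)_6 → 2² + 5² + 2² + 2² = 37
37 = (1,0,1)_6 → 1² + 0² + 1² = 2
2 = (2)_6 → 2² = 4
4 = (4)_6 → 4² = 16
16 = (2,4)_6 → 2² + 4² = 20
20 = (3,2)_6 → 3² + 2² = 13
13 = (2,1)_6 → 2² + 1² = 5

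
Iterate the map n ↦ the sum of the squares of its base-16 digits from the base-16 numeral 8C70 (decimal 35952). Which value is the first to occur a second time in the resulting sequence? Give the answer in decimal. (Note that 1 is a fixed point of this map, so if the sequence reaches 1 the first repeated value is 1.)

35952 = (8,12,7,0)_16 → 8² + 12² + 7² + 0² = 257
257 = (1,0,1)_16 → 1² + 0² + 1² = 2
2 = (2)_16 → 2² = 4
4 = (4)_16 → 4² = 16
16 = (1,0)_16 → 1² + 0² = 1  — reached the fixed point 1.
1 → 1, so 1 is the first repeated value.

1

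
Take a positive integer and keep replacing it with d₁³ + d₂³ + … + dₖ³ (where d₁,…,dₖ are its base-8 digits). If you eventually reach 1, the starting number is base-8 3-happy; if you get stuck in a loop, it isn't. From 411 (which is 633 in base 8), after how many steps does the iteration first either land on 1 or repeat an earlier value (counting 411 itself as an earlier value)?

4

411 = (6,3,3)_8 → 6³ + 3³ + 3³ = 270
270 = (4,1,6)_8 → 4³ + 1³ + 6³ = 281
281 = (4,3,1)_8 → 4³ + 3³ + 1³ = 92
92 = (1,3,4)_8 → 1³ + 3³ + 4³ = 92  — 92 repeats.
That took 4 steps.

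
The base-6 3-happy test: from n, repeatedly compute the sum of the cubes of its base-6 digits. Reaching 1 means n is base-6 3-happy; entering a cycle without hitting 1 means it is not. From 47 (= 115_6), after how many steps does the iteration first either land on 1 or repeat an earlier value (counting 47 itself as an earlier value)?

12

47 = (1,1,5)_6 → 127
127 = (3,3,1)_6 → 55
55 = (1,3,1)_6 → 29
29 = (4,5)_6 → 189
189 = (5,1,3)_6 → 153
153 = (4,1,3)_6 → 92
92 = (2,3,2)_6 → 43
43 = (1,1,1)_6 → 3
3 = (3)_6 → 27
27 = (4,3)_6 → 91
91 = (2,3,1)_6 → 36
36 = (1,0,0)_6 → 1  — reached 1.
That took 12 steps.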